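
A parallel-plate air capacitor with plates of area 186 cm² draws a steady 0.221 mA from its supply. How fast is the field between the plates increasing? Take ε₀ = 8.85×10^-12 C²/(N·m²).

By continuity, I_d in the gap equals the 0.221 mA flowing in the wire.
Then dE/dt = I_d/(ε₀A) = 1.34×10^9 V/(m·s).

1.34×10^9 V/(m·s)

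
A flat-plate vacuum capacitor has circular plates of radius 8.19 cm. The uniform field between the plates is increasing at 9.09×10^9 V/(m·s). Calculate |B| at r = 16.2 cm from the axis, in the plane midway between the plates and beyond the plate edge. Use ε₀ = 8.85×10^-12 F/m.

Through the whole plate area (πR² = 0.02107 m²), I_d = ε₀ πR² dE/dt = 1.695×10^-3 A.
For r ≥ R the full I_d is enclosed: B = μ₀ I_d/(2πr) = (4π×10^-7)(1.695×10^-3)/(2π·0.162) = 2.09×10^-9 T.

2.09×10^-9 T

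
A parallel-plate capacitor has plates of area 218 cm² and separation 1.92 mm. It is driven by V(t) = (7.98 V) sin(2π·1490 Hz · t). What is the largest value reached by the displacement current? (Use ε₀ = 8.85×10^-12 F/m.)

The displacement current equals the conduction current C dV/dt, which peaks at C V₀ ω.
With C = ε₀A/d = (8.85×10^-12)(0.0218)/(1.92×10^-3) = 1.005×10^-10 F and ω = 2πf = 9362 rad/s, I_d,max = (1.005×10^-10)(7.98)(9362) = 7.51×10^-6 A.

7.51×10^-6 A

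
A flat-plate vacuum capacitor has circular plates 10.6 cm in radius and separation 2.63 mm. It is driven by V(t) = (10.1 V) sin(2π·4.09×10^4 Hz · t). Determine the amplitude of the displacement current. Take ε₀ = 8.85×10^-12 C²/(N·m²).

The displacement current equals the conduction current C dV/dt, which peaks at C V₀ ω.
With C = ε₀A/d = (8.85×10^-12)(0.03530)/(2.63×10^-3) = 1.188×10^-10 F and ω = 2πf = 2.570×10^5 rad/s, I_d,max = (1.188×10^-10)(10.1)(2.570×10^5) = 3.08×10^-4 A.

3.08×10^-4 A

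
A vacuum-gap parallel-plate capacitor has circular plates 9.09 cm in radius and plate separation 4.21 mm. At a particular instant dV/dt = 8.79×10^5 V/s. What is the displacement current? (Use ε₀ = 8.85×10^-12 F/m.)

4.80×10^-5 A

C = ε₀A/d = (8.85×10^-12)(0.02596)/(4.21×10^-3) = 5.457×10^-11 F.
I_d = C dV/dt = (5.457×10^-11)(8.79×10^5) = 4.80×10^-5 A.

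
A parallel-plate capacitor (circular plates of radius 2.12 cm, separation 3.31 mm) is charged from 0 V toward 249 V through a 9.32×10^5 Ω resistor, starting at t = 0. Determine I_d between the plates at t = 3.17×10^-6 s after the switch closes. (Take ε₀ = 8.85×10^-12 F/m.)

1.09×10^-4 A

C = ε₀A/d = (8.85×10^-12)(1.412×10^-3)/(3.31×10^-3) = 3.775×10^-12 F and τ = RC = 3.518×10^-6 s. I_d in the gap equals the RC charging current.
I_d(t) = (V₀/R) e^(−t/τ) = 2.672×10^-4 · e^(−0.9011) = 1.09×10^-4 A.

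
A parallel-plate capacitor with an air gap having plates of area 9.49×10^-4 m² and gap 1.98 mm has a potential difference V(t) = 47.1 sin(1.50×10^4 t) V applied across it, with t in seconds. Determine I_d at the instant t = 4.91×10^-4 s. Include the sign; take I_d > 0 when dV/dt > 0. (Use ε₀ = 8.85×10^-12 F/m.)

C = ε₀A/d = (8.85×10^-12)(9.49×10^-4)/(1.98×10^-3) = 4.242×10^-12 F. dV/dt = V₀ω·cos(ωt); at ωt = 7.365 rad this factor is 0.4697.
I_d = C dV/dt = (4.242×10^-12)(47.1)(1.50×10^4)(0.4697) = 1.41×10^-6 A.

1.41×10^-6 A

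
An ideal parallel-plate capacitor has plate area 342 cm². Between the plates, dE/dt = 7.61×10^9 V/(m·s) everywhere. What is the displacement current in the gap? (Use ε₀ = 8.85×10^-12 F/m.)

2.30×10^-3 A

The displacement current is ε₀ times dΦ_E/dt = ε₀ A dE/dt = (8.85×10^-12)(0.0342)(7.61×10^9) = 2.30×10^-3 A.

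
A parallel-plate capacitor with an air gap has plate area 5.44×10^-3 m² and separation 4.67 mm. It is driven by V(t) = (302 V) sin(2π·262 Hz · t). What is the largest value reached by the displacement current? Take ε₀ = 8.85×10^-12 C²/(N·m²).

C = ε₀A/d = (8.85×10^-12)(5.44×10^-3)/(4.67×10^-3) = 1.031×10^-11 F; ω = 2πf = 1646 rad/s.
I_d = C dV/dt, so |I_d|_max = C V₀ ω = (1.031×10^-11)(302)(1646) = 5.13×10^-6 A.

5.13×10^-6 A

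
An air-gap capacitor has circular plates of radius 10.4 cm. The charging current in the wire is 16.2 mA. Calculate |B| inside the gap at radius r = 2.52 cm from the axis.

7.55×10^-9 T

Between the plates the displacement current equals the wire current: I_d = 16.2 mA = 0.0162 A.
An Ampèrian loop of radius r encloses a fraction (r/R)² of I_d. Then B·2πr = μ₀ I_d (r/R)², giving B = μ₀ I_d r/(2πR²) = 7.55×10^-9 T.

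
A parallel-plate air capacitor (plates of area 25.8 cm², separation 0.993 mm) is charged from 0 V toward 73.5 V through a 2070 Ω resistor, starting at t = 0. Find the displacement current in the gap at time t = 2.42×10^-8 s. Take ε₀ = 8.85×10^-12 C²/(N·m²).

C = ε₀A/d = (8.85×10^-12)(2.58×10^-3)/(9.93×10^-4) = 2.299×10^-11 F, so τ = RC = 4.759×10^-8 s.
The conduction current is I(t) = (V₀/R) e^(−t/τ), and the displacement current between the plates equals it.
t/τ = 0.5085; I_d = (73.5/2070) · e^(−0.5085) = (0.03551)(0.6014) = 0.0214 A.

0.0214 A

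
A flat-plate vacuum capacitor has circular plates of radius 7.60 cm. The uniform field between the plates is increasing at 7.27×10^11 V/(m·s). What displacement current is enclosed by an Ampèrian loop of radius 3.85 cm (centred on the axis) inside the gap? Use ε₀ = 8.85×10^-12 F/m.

0.0300 A

Total displacement current: I_d = ε₀(πR²)(dE/dt) = (8.85×10^-12)(0.01815)(7.27×10^11) = 0.1168 A.
The field is uniform, so I_d,enc = I_d (r/R)² = (0.1168)(3.85/7.60)² = 0.0300 A.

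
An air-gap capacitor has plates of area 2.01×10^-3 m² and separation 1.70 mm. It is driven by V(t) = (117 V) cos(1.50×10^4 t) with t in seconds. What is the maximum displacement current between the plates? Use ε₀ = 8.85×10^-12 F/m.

C = ε₀A/d = (8.85×10^-12)(2.01×10^-3)/(1.70×10^-3) = 1.046×10^-11 F; ω = 1.50×10^4 rad/s.
I_d = C dV/dt, so |I_d|_max = C V₀ ω = (1.046×10^-11)(117)(1.50×10^4) = 1.84×10^-5 A.

1.84×10^-5 A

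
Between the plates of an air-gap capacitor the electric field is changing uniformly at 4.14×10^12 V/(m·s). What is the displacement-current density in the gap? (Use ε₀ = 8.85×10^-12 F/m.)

The displacement-current density is ε₀ ∂E/∂t = (8.85×10^-12)(4.14×10^12) = 36.6 A/m².

36.6 A/m²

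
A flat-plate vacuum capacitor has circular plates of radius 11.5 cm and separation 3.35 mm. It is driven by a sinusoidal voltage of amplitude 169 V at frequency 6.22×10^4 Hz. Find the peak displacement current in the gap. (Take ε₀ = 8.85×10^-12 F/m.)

(dE/dt)_max = V₀ω/d = 1.971×10^10 V/(m·s); ω = 2πf = 3.908×10^5 rad/s.
I_d,max = ε₀ A (dE/dt)_max = (8.85×10^-12)(0.04155)(1.971×10^10) = 7.25×10^-3 A.

7.25×10^-3 A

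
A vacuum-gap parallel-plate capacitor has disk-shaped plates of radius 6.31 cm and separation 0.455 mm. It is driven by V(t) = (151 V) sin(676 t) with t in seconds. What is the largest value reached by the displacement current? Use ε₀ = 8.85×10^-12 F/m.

2.48×10^-5 A

C = ε₀A/d = (8.85×10^-12)(0.01251)/(4.55×10^-4) = 2.433×10^-10 F; ω = 676 rad/s.
I_d = C dV/dt, so |I_d|_max = C V₀ ω = (2.433×10^-10)(151)(676) = 2.48×10^-5 A.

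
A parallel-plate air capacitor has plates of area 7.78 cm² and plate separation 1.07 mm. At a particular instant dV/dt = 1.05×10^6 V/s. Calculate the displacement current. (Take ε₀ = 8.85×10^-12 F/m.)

6.76×10^-6 A

C = ε₀A/d = (8.85×10^-12)(7.78×10^-4)/(1.07×10^-3) = 6.435×10^-12 F.
I_d = C dV/dt = (6.435×10^-12)(1.05×10^6) = 6.76×10^-6 A.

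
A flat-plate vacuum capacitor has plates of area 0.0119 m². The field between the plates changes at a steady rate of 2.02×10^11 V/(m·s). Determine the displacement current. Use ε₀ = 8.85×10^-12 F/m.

0.0213 A

The displacement current is ε₀ times dΦ_E/dt = ε₀ A dE/dt = (8.85×10^-12)(0.0119)(2.02×10^11) = 0.0213 A.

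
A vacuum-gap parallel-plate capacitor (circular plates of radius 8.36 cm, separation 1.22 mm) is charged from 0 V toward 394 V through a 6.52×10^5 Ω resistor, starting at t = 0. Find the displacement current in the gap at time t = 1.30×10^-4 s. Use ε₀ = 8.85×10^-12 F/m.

C = ε₀A/d = (8.85×10^-12)(0.02196)/(1.22×10^-3) = 1.593×10^-10 F and τ = RC = 1.039×10^-4 s. I_d in the gap equals the RC charging current.
I_d(t) = (V₀/R) e^(−t/τ) = 6.043×10^-4 · e^(−1.251) = 1.73×10^-4 A.

1.73×10^-4 A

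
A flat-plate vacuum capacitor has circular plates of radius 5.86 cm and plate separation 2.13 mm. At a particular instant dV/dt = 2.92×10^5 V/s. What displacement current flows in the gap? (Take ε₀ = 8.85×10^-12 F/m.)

The displacement current equals the charging current C dV/dt. With C = ε₀A/d = (8.85×10^-12)(0.01079)/(2.13×10^-3) = 4.483×10^-11 F, I_d = (4.483×10^-11)(2.92×10^5) = 1.31×10^-5 A.

1.31×10^-5 A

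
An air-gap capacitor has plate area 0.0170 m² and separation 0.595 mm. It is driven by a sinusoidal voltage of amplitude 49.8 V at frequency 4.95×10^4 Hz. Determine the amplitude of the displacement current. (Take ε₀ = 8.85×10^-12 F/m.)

3.92×10^-3 A

The displacement current equals the conduction current C dV/dt, which peaks at C V₀ ω.
With C = ε₀A/d = (8.85×10^-12)(0.0170)/(5.95×10^-4) = 2.529×10^-10 F and ω = 2πf = 3.110×10^5 rad/s, I_d,max = (2.529×10^-10)(49.8)(3.110×10^5) = 3.92×10^-3 A.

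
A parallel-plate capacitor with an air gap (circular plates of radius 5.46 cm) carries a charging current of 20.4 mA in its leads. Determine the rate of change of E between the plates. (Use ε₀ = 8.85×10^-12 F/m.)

Charge continuity gives I_d = I = 0.0204 A between the plates.
Inverting I_d = ε₀ A dE/dt gives dE/dt = 0.0204 / (8.85×10^-12 · 9.366×10^-3) = 2.46×10^11 V/(m·s).

2.46×10^11 V/(m·s)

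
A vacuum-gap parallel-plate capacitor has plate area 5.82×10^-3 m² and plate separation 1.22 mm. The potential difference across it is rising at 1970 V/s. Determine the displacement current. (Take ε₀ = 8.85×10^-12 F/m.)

8.32×10^-8 A

The displacement current equals the charging current C dV/dt. With C = ε₀A/d = (8.85×10^-12)(5.82×10^-3)/(1.22×10^-3) = 4.222×10^-11 F, I_d = (4.222×10^-11)(1970) = 8.32×10^-8 A.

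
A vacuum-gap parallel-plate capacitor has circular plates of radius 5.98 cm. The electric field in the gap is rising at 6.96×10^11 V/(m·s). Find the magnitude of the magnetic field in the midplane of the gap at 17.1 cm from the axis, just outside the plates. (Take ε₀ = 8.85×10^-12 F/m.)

Total displacement current: I_d = ε₀(πR²)(dE/dt) = (8.85×10^-12)(0.01123)(6.96×10^11) = 0.06917 A.
Outside the plates the loop encloses all of I_d, so B·2πr = μ₀ I_d and B = 8.09×10^-8 T.

8.09×10^-8 T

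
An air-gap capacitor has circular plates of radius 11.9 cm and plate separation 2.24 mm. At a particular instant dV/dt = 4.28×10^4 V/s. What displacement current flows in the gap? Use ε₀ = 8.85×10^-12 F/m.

7.52×10^-6 A

E = V/d so dE/dt = (dV/dt)/d = 1.911×10^7 V/(m·s), and I_d = ε₀ A dE/dt = (8.85×10^-12)(0.04449)(1.911×10^7) = 7.52×10^-6 A.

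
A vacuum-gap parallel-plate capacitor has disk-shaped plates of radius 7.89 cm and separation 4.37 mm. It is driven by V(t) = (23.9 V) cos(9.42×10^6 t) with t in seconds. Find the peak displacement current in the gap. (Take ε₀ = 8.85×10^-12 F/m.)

8.92×10^-3 A

C = ε₀A/d = (8.85×10^-12)(0.01956)/(4.37×10^-3) = 3.961×10^-11 F; ω = 9.42×10^6 rad/s.
I_d = C dV/dt, so |I_d|_max = C V₀ ω = (3.961×10^-11)(23.9)(9.42×10^6) = 8.92×10^-3 A.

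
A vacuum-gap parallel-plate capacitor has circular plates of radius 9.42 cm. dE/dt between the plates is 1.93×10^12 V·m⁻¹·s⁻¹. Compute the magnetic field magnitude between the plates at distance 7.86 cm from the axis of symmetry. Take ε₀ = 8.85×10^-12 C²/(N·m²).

I_d = ε₀ dΦ_E/dt = ε₀ πR² (dE/dt) = (8.85×10^-12)(0.02788)(1.93×10^12) = 0.4762 A through the full plate area.
∮B·dl = μ₀ I_d,enc with I_d,enc = I_d r²/R² = 0.3315 A; so B = μ₀ I_d,enc/(2πr) = 8.44×10^-7 T.

8.44×10^-7 T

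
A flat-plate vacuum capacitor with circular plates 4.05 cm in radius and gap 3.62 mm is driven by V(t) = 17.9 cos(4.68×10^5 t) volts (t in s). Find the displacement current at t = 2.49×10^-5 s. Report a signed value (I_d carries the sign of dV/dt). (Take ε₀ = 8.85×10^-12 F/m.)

8.35×10^-5 A

dE/dt = (V₀ω/d)·−sin(ωt) with ωt = 11.6532 rad: (17.9)(4.68×10^5)(0.7914)/(3.62×10^-3) = 1.831×10^9 V/(m·s).
I_d = ε₀ A dE/dt = (8.85×10^-12)(5.153×10^-3)(1.831×10^9) = 8.35×10^-5 A.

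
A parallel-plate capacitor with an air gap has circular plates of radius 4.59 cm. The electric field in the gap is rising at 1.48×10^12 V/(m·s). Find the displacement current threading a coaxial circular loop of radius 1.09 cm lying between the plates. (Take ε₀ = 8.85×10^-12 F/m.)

4.89×10^-3 A

Total displacement current: I_d = ε₀(πR²)(dE/dt) = (8.85×10^-12)(6.619×10^-3)(1.48×10^12) = 0.08670 A.
Since J_d is uniform, the enclosed fraction is (r/R)² = 0.05639, giving I_d,enc = 4.89×10^-3 A.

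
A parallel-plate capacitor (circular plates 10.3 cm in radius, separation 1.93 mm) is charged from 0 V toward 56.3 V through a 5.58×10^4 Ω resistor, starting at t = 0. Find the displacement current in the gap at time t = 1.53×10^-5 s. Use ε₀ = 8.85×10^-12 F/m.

C = ε₀A/d = (8.85×10^-12)(0.03333)/(1.93×10^-3) = 1.528×10^-10 F, so τ = RC = 8.526×10^-6 s.
The conduction current is I(t) = (V₀/R) e^(−t/τ), and the displacement current between the plates equals it.
t/τ = 1.795; I_d = (56.3/5.58×10^4) · e^(−1.795) = (1.009×10^-3)(0.1661) = 1.68×10^-4 A.

1.68×10^-4 A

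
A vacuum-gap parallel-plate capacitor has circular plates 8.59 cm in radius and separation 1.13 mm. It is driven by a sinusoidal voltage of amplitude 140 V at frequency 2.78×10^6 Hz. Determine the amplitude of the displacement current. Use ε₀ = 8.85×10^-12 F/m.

0.444 A

C = ε₀A/d = (8.85×10^-12)(0.02318)/(1.13×10^-3) = 1.815×10^-10 F; ω = 2πf = 1.747×10^7 rad/s.
I_d = C dV/dt, so |I_d|_max = C V₀ ω = (1.815×10^-10)(140)(1.747×10^7) = 0.444 A.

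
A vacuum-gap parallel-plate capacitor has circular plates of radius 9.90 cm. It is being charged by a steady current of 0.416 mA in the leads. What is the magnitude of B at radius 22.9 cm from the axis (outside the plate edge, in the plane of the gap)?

By continuity the displacement current in the gap matches the conduction current: I_d = 4.16×10^-4 A.
With r > R the enclosed displacement current is the full I_d; B = μ₀ I_d / (2πr) = 3.63×10^-10 T.

3.63×10^-10 T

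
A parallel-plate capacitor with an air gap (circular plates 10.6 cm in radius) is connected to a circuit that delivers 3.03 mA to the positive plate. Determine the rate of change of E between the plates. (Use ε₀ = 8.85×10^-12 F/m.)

9.70×10^9 V/(m·s)

Charge continuity gives I_d = I = 3.03×10^-3 A between the plates.
Then dE/dt = I_d/(ε₀A) = 9.70×10^9 V/(m·s).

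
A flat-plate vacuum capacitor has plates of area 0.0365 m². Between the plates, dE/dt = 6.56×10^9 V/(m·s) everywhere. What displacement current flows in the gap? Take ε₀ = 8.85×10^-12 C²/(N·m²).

2.12×10^-3 A

The displacement current is ε₀ times dΦ_E/dt = ε₀ A dE/dt = (8.85×10^-12)(0.0365)(6.56×10^9) = 2.12×10^-3 A.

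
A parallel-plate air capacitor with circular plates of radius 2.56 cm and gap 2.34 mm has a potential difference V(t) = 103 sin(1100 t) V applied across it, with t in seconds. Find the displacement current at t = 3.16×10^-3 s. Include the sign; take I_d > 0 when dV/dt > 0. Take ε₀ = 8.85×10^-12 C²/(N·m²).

-8.33×10^-7 A

dE/dt = (V₀ω/d)·cos(ωt) with ωt = 3.476 rad: (103)(1100)(-0.9446)/(2.34×10^-3) = -4.574×10^7 V/(m·s).
I_d = ε₀ A dE/dt = (8.85×10^-12)(2.059×10^-3)(-4.574×10^7) = -8.33×10^-7 A.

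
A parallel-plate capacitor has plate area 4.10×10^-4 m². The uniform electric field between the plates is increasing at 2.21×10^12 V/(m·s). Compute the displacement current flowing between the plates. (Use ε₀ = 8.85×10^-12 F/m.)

8.02×10^-3 A

I_d = ε₀ A (dE/dt) = (8.85×10^-12)(4.10×10^-4 m²)(2.21×10^12) = 8.02×10^-3 A.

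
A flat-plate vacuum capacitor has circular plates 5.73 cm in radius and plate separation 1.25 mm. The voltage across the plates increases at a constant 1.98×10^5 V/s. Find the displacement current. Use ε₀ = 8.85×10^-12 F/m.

1.45×10^-5 A

The displacement current equals the charging current C dV/dt. With C = ε₀A/d = (8.85×10^-12)(0.01031)/(1.25×10^-3) = 7.299×10^-11 F, I_d = (7.299×10^-11)(1.98×10^5) = 1.45×10^-5 A.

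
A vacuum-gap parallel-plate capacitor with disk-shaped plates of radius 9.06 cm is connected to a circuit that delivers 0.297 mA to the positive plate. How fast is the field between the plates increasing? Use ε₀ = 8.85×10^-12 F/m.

1.30×10^9 V/(m·s)

By continuity, I_d in the gap equals the 0.297 mA flowing in the wire.
Inverting I_d = ε₀ A dE/dt gives dE/dt = 2.97×10^-4 / (8.85×10^-12 · 0.02579) = 1.30×10^9 V/(m·s).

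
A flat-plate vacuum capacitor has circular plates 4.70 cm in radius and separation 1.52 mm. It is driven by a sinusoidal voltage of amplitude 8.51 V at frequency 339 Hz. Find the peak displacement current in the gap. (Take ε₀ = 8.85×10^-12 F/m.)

7.32×10^-7 A

The displacement current equals the conduction current C dV/dt, which peaks at C V₀ ω.
With C = ε₀A/d = (8.85×10^-12)(6.940×10^-3)/(1.52×10^-3) = 4.041×10^-11 F and ω = 2πf = 2130 rad/s, I_d,max = (4.041×10^-11)(8.51)(2130) = 7.32×10^-7 A.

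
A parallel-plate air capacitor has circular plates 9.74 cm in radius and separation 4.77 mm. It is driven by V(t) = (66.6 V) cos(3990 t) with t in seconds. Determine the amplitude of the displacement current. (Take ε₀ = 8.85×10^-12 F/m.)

1.47×10^-5 A

C = ε₀A/d = (8.85×10^-12)(0.02980)/(4.77×10^-3) = 5.529×10^-11 F; ω = 3990 rad/s.
I_d = C dV/dt, so |I_d|_max = C V₀ ω = (5.529×10^-11)(66.6)(3990) = 1.47×10^-5 A.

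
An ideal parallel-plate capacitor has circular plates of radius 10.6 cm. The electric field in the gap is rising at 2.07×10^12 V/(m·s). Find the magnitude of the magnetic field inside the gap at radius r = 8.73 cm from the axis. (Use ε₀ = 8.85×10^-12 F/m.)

1.00×10^-6 T

Through the whole plate area (πR² = 0.03530 m²), I_d = ε₀ πR² dE/dt = 0.6467 A.
For r < R the Ampère–Maxwell law gives B(2πr) = μ₀ I_d (r²/R²), so B = μ₀ I_d r/(2πR²) = (4π×10^-7)(0.6467)(0.0873)/(2π·0.106²) = 1.00×10^-6 T.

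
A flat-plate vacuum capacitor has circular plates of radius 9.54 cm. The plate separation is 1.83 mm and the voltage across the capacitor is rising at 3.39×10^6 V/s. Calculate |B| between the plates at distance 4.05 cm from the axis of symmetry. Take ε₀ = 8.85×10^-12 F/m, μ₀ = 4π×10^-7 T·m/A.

4.17×10^-10 T

dE/dt = (dV/dt)/d = 1.852×10^9 V/(m·s); I_d = ε₀(πR²)(dE/dt) = (8.85×10^-12)(0.02859)(1.852×10^9) = 4.686×10^-4 A.
For r < R the Ampère–Maxwell law gives B(2πr) = μ₀ I_d (r²/R²), so B = μ₀ I_d r/(2πR²) = (4π×10^-7)(4.686×10^-4)(0.0405)/(2π·0.0954²) = 4.17×10^-10 T.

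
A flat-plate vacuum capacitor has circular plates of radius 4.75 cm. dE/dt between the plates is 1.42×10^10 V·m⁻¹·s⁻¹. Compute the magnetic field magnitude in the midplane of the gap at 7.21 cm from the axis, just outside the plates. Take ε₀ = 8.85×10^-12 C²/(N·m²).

Total displacement current: I_d = ε₀(πR²)(dE/dt) = (8.85×10^-12)(7.088×10^-3)(1.42×10^10) = 8.907×10^-4 A.
With r > R the enclosed displacement current is the full I_d; B = μ₀ I_d / (2πr) = 2.47×10^-9 T.

2.47×10^-9 T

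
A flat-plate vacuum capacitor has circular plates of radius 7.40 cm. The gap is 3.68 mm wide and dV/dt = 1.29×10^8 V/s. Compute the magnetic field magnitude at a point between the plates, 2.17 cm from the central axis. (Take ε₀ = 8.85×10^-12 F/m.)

4.23×10^-9 T

With E = V/d, dE/dt = 3.505×10^10 V/(m·s) and πR² = 0.01720 m², giving I_d = ε₀ πR² dE/dt = 5.335×10^-3 A.
For r < R the Ampère–Maxwell law gives B(2πr) = μ₀ I_d (r²/R²), so B = μ₀ I_d r/(2πR²) = (4π×10^-7)(5.335×10^-3)(0.0217)/(2π·0.0740²) = 4.23×10^-9 T.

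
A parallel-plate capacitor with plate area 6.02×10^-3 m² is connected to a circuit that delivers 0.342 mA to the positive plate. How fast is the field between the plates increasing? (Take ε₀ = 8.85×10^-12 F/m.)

6.42×10^9 V/(m·s)

The displacement current between the plates equals the conduction current, I_d = 0.342 mA.
Inverting I_d = ε₀ A dE/dt gives dE/dt = 3.42×10^-4 / (8.85×10^-12 · 6.02×10^-3) = 6.42×10^9 V/(m·s).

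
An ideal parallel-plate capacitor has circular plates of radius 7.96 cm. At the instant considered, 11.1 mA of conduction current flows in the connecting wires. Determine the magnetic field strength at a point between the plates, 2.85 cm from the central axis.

9.99×10^-9 T

Between the plates the displacement current equals the wire current: I_d = 11.1 mA = 0.0111 A.
∮B·dl = μ₀ I_d,enc with I_d,enc = I_d r²/R² = 1.423×10^-3 A; so B = μ₀ I_d,enc/(2πr) = 9.99×10^-9 T.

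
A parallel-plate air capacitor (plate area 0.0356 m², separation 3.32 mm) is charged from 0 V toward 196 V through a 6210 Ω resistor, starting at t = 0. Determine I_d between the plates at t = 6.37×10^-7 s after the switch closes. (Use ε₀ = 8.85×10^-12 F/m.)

With C = ε₀A/d = (8.85×10^-12)(0.0356)/(3.32×10^-3) = 9.490×10^-11 F, the time constant is τ = RC = 5.893×10^-7 s, so t/τ = 1.081 and e^(−t/τ) = 0.3393.
I_d = I_cond = (V₀/R) e^(−t/τ) = (0.03156)(0.3393) = 0.0107 A.

0.0107 A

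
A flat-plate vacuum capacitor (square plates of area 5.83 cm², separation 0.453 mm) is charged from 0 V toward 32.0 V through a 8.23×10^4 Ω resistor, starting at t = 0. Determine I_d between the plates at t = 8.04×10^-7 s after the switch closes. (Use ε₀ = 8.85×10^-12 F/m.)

1.65×10^-4 A

C = ε₀A/d = (8.85×10^-12)(5.83×10^-4)/(4.53×10^-4) = 1.139×10^-11 F and τ = RC = 9.374×10^-7 s. I_d in the gap equals the RC charging current.
I_d(t) = (V₀/R) e^(−t/τ) = 3.888×10^-4 · e^(−0.8577) = 1.65×10^-4 A.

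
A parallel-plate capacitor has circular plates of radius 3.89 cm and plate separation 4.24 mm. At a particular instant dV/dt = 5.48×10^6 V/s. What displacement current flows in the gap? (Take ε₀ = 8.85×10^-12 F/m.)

E = V/d so dE/dt = (dV/dt)/d = 1.292×10^9 V/(m·s), and I_d = ε₀ A dE/dt = (8.85×10^-12)(4.754×10^-3)(1.292×10^9) = 5.44×10^-5 A.

5.44×10^-5 A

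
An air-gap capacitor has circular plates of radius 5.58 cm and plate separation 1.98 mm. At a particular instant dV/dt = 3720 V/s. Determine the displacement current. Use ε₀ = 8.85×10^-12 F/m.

1.63×10^-7 A

C = ε₀A/d = (8.85×10^-12)(9.782×10^-3)/(1.98×10^-3) = 4.372×10^-11 F.
I_d = C dV/dt = (4.372×10^-11)(3720) = 1.63×10^-7 A.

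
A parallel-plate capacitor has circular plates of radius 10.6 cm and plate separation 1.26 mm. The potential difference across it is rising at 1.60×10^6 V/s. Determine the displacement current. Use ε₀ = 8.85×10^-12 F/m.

3.97×10^-4 A

E = V/d so dE/dt = (dV/dt)/d = 1.270×10^9 V/(m·s), and I_d = ε₀ A dE/dt = (8.85×10^-12)(0.03530)(1.270×10^9) = 3.97×10^-4 A.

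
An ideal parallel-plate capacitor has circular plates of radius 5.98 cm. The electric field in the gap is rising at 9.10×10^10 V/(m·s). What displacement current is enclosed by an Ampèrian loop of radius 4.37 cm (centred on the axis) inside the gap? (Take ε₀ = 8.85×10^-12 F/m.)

4.83×10^-3 A

I_d = ε₀ dΦ_E/dt = ε₀ πR² (dE/dt) = (8.85×10^-12)(0.01123)(9.10×10^10) = 9.044×10^-3 A through the full plate area.
Since J_d is uniform, the enclosed fraction is (r/R)² = 0.5340, giving I_d,enc = 4.83×10^-3 A.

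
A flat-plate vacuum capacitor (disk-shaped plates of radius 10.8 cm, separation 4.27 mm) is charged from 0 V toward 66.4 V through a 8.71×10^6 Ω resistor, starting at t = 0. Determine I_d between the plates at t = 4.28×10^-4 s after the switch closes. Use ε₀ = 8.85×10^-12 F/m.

C = ε₀A/d = (8.85×10^-12)(0.03664)/(4.27×10^-3) = 7.594×10^-11 F and τ = RC = 6.614×10^-4 s. I_d in the gap equals the RC charging current.
I_d(t) = (V₀/R) e^(−t/τ) = 7.623×10^-6 · e^(−0.6471) = 3.99×10^-6 A.

3.99×10^-6 A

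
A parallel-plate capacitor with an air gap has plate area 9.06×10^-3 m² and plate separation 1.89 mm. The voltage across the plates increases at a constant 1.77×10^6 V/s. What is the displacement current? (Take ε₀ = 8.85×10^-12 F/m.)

7.51×10^-5 A

E = V/d so dE/dt = (dV/dt)/d = 9.365×10^8 V/(m·s), and I_d = ε₀ A dE/dt = (8.85×10^-12)(9.06×10^-3)(9.365×10^8) = 7.51×10^-5 A.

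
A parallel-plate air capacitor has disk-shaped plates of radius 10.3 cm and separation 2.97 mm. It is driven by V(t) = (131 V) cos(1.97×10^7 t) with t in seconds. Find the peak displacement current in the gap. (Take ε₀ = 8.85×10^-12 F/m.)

0.256 A

C = ε₀A/d = (8.85×10^-12)(0.03333)/(2.97×10^-3) = 9.932×10^-11 F; ω = 1.97×10^7 rad/s.
I_d = C dV/dt, so |I_d|_max = C V₀ ω = (9.932×10^-11)(131)(1.97×10^7) = 0.256 A.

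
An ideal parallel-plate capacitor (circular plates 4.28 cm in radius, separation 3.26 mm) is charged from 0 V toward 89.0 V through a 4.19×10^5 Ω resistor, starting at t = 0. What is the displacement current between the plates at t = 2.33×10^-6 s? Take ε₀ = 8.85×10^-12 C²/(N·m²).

1.49×10^-4 A

C = ε₀A/d = (8.85×10^-12)(5.755×10^-3)/(3.26×10^-3) = 1.562×10^-11 F and τ = RC = 6.545×10^-6 s. I_d in the gap equals the RC charging current.
I_d(t) = (V₀/R) e^(−t/τ) = 2.124×10^-4 · e^(−0.3560) = 1.49×10^-4 A.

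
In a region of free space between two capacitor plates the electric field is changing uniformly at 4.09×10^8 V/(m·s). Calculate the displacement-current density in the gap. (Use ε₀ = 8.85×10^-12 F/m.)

3.62×10^-3 A/m²

J_d = ε₀ ∂E/∂t, so J_d = 3.62×10^-3 A/m².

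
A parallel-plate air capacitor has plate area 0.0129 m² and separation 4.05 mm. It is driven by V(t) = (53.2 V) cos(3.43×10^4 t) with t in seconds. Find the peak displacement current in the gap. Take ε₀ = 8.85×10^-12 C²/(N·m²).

5.14×10^-5 A

C = ε₀A/d = (8.85×10^-12)(0.0129)/(4.05×10^-3) = 2.819×10^-11 F; ω = 3.43×10^4 rad/s.
I_d = C dV/dt, so |I_d|_max = C V₀ ω = (2.819×10^-11)(53.2)(3.43×10^4) = 5.14×10^-5 A.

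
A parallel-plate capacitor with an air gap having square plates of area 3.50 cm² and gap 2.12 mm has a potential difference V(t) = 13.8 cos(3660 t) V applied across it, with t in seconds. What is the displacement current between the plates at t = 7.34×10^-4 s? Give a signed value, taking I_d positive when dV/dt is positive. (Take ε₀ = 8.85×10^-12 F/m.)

dE/dt = (V₀ω/d)·−sin(ωt) with ωt = 2.68644 rad: (13.8)(3660)(-0.4396)/(2.12×10^-3) = -1.047×10^7 V/(m·s).
I_d = ε₀ A dE/dt = (8.85×10^-12)(3.50×10^-4)(-1.047×10^7) = -3.24×10^-8 A.

-3.24×10^-8 A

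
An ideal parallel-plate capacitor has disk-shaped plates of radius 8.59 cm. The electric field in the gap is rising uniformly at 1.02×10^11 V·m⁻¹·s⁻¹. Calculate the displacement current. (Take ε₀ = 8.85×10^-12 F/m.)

I_d = ε₀ A (dE/dt) = (8.85×10^-12)(0.02318 m²)(1.02×10^11) = 0.0209 A.

0.0209 A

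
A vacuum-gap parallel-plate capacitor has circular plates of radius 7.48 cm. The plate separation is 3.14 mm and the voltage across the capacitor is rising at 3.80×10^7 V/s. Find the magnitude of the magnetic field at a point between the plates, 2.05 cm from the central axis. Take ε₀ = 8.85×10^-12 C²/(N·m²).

I_d = C dV/dt with C = ε₀πR²/d = 4.955×10^-11 F, so I_d = (4.955×10^-11)(3.80×10^7) = 1.883×10^-3 A.
∮B·dl = μ₀ I_d,enc with I_d,enc = I_d r²/R² = 1.414×10^-4 A; so B = μ₀ I_d,enc/(2πr) = 1.38×10^-9 T.

1.38×10^-9 T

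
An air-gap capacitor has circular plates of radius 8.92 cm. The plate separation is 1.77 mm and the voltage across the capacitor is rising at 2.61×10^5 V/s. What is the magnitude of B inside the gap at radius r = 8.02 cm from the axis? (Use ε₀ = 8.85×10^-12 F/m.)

6.58×10^-11 T

I_d = C dV/dt with C = ε₀πR²/d = 1.250×10^-10 F, so I_d = (1.250×10^-10)(2.61×10^5) = 3.263×10^-5 A.
∮B·dl = μ₀ I_d,enc with I_d,enc = I_d r²/R² = 2.638×10^-5 A; so B = μ₀ I_d,enc/(2πr) = 6.58×10^-11 T.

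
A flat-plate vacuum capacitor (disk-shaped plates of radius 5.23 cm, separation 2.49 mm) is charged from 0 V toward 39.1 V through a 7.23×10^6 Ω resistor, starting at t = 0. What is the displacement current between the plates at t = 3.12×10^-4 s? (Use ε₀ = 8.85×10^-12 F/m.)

1.32×10^-6 A

C = ε₀A/d = (8.85×10^-12)(8.593×10^-3)/(2.49×10^-3) = 3.054×10^-11 F and τ = RC = 2.208×10^-4 s. I_d in the gap equals the RC charging current.
I_d(t) = (V₀/R) e^(−t/τ) = 5.408×10^-6 · e^(−1.413) = 1.32×10^-6 A.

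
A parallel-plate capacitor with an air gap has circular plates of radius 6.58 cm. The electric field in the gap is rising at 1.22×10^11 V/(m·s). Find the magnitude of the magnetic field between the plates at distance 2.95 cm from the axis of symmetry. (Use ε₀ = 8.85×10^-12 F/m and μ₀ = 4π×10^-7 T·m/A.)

Total displacement current: I_d = ε₀(πR²)(dE/dt) = (8.85×10^-12)(0.01360)(1.22×10^11) = 0.01468 A.
∮B·dl = μ₀ I_d,enc with I_d,enc = I_d r²/R² = 2.951×10^-3 A; so B = μ₀ I_d,enc/(2πr) = 2.00×10^-8 T.

2.00×10^-8 T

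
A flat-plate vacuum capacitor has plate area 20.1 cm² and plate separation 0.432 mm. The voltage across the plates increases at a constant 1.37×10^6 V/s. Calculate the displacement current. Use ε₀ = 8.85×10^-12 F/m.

5.64×10^-5 A

E = V/d so dE/dt = (dV/dt)/d = 3.171×10^9 V/(m·s), and I_d = ε₀ A dE/dt = (8.85×10^-12)(2.01×10^-3)(3.171×10^9) = 5.64×10^-5 A.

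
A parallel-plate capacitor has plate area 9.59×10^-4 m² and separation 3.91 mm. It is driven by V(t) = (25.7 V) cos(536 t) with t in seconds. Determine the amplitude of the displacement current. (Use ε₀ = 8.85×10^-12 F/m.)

C = ε₀A/d = (8.85×10^-12)(9.59×10^-4)/(3.91×10^-3) = 2.171×10^-12 F; ω = 536 rad/s.
I_d = C dV/dt, so |I_d|_max = C V₀ ω = (2.171×10^-12)(25.7)(536) = 2.99×10^-8 A.

2.99×10^-8 A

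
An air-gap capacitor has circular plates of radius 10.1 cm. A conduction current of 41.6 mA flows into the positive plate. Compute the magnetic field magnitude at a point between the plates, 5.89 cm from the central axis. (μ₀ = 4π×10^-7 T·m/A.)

No conduction current crosses the gap, so I_d there equals the 0.0416 A in the leads.
An Ampèrian loop of radius r encloses a fraction (r/R)² of I_d. Then B·2πr = μ₀ I_d (r/R)², giving B = μ₀ I_d r/(2πR²) = 4.80×10^-8 T.

4.80×10^-8 T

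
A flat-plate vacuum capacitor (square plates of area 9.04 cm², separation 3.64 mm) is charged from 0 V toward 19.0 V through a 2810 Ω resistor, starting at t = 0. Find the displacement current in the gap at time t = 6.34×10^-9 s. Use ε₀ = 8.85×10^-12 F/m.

2.42×10^-3 A

C = ε₀A/d = (8.85×10^-12)(9.04×10^-4)/(3.64×10^-3) = 2.198×10^-12 F and τ = RC = 6.176×10^-9 s. I_d in the gap equals the RC charging current.
I_d(t) = (V₀/R) e^(−t/τ) = 6.762×10^-3 · e^(−1.027) = 2.42×10^-3 A.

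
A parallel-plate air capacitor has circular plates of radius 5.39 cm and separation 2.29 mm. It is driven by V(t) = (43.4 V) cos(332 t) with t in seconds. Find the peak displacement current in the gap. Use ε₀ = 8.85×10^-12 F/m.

The displacement current equals the conduction current C dV/dt, which peaks at C V₀ ω.
With C = ε₀A/d = (8.85×10^-12)(9.127×10^-3)/(2.29×10^-3) = 3.527×10^-11 F and ω = 332 rad/s, I_d,max = (3.527×10^-11)(43.4)(332) = 5.08×10^-7 A.

5.08×10^-7 A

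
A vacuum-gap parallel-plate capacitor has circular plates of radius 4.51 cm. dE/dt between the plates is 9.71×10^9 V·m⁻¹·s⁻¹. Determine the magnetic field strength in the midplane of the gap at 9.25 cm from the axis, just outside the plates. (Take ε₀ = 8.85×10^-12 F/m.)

Total displacement current: I_d = ε₀(πR²)(dE/dt) = (8.85×10^-12)(6.390×10^-3)(9.71×10^9) = 5.491×10^-4 A.
For r ≥ R the full I_d is enclosed: B = μ₀ I_d/(2πr) = (4π×10^-7)(5.491×10^-4)/(2π·0.0925) = 1.19×10^-9 T.

1.19×10^-9 T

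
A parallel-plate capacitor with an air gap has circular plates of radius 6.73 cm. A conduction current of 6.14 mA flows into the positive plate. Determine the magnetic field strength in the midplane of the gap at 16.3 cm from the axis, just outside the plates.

Between the plates the displacement current equals the wire current: I_d = 6.14 mA = 6.14×10^-3 A.
Outside the plates the loop encloses all of I_d, so B·2πr = μ₀ I_d and B = 7.53×10^-9 T.

7.53×10^-9 T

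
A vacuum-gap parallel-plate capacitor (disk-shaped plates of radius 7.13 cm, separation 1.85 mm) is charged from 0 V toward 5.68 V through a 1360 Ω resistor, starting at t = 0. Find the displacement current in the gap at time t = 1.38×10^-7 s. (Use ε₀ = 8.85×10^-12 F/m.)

With C = ε₀A/d = (8.85×10^-12)(0.01597)/(1.85×10^-3) = 7.640×10^-11 F, the time constant is τ = RC = 1.039×10^-7 s, so t/τ = 1.328 and e^(−t/τ) = 0.2650.
I_d = I_cond = (V₀/R) e^(−t/τ) = (4.176×10^-3)(0.2650) = 1.11×10^-3 A.

1.11×10^-3 A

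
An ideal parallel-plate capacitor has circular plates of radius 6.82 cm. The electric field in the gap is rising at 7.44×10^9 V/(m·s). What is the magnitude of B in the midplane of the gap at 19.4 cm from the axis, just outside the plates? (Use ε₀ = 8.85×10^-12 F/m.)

Total displacement current: I_d = ε₀(πR²)(dE/dt) = (8.85×10^-12)(0.01461)(7.44×10^9) = 9.620×10^-4 A.
With r > R the enclosed displacement current is the full I_d; B = μ₀ I_d / (2πr) = 9.92×10^-10 T.

9.92×10^-10 T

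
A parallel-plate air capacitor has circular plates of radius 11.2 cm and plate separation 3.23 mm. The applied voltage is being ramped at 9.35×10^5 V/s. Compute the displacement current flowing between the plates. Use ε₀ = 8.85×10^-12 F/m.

1.01×10^-4 A

E = V/d so dE/dt = (dV/dt)/d = 2.895×10^8 V/(m·s), and I_d = ε₀ A dE/dt = (8.85×10^-12)(0.03941)(2.895×10^8) = 1.01×10^-4 A.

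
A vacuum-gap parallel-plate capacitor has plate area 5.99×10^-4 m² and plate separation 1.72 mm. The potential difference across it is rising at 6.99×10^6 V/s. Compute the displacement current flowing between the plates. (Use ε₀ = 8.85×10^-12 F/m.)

2.15×10^-5 A

The displacement current equals the charging current C dV/dt. With C = ε₀A/d = (8.85×10^-12)(5.99×10^-4)/(1.72×10^-3) = 3.082×10^-12 F, I_d = (3.082×10^-12)(6.99×10^6) = 2.15×10^-5 A.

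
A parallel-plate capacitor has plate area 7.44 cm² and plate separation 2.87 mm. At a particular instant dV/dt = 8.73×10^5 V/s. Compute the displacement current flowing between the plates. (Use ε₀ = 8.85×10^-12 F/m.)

C = ε₀A/d = (8.85×10^-12)(7.44×10^-4)/(2.87×10^-3) = 2.294×10^-12 F.
I_d = C dV/dt = (2.294×10^-12)(8.73×10^5) = 2.00×10^-6 A.

2.00×10^-6 A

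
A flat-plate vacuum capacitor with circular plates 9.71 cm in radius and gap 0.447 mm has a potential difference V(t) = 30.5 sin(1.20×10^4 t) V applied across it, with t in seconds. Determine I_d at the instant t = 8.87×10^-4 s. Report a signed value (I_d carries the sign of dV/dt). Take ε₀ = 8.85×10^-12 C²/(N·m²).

dV/dt = (30.5)(1.20×10^4)·cos(10.644) = -1.260×10^5 V/s.
I_d = C dV/dt with C = ε₀A/d = (8.85×10^-12)(0.02962)/(4.47×10^-4) = 5.864×10^-10 F, so I_d = (5.864×10^-10)(-1.260×10^5) = -7.39×10^-5 A.

-7.39×10^-5 A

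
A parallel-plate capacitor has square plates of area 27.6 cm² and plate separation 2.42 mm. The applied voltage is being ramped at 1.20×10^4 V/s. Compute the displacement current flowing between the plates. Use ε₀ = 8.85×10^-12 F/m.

E = V/d so dE/dt = (dV/dt)/d = 4.959×10^6 V/(m·s), and I_d = ε₀ A dE/dt = (8.85×10^-12)(2.76×10^-3)(4.959×10^6) = 1.21×10^-7 A.

1.21×10^-7 A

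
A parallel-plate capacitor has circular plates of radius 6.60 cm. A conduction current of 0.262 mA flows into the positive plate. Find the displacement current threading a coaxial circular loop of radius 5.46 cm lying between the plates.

1.79×10^-4 A

By continuity the displacement current in the gap matches the conduction current: I_d = 2.62×10^-4 A.
Through an area πr² the displacement current is I_d·(πr²/πR²) = I_d (r/R)² = 1.79×10^-4 A.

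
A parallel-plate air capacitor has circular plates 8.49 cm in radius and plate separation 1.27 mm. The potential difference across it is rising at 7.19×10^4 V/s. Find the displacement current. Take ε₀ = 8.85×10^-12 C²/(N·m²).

1.13×10^-5 A

E = V/d so dE/dt = (dV/dt)/d = 5.661×10^7 V/(m·s), and I_d = ε₀ A dE/dt = (8.85×10^-12)(0.02264)(5.661×10^7) = 1.13×10^-5 A.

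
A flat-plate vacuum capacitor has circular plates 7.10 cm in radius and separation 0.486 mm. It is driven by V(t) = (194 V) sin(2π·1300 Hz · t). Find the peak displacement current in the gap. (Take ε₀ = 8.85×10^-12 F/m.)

The displacement current equals the conduction current C dV/dt, which peaks at C V₀ ω.
With C = ε₀A/d = (8.85×10^-12)(0.01584)/(4.86×10^-4) = 2.884×10^-10 F and ω = 2πf = 8168 rad/s, I_d,max = (2.884×10^-10)(194)(8168) = 4.57×10^-4 A.

4.57×10^-4 A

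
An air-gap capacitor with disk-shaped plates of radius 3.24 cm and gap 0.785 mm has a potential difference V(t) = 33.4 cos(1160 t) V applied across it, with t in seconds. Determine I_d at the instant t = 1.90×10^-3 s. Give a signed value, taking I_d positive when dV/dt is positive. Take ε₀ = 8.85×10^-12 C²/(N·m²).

C = ε₀A/d = (8.85×10^-12)(3.298×10^-3)/(7.85×10^-4) = 3.718×10^-11 F. dV/dt = V₀ω·−sin(ωt); at ωt = 2.204 rad this factor is -0.8061.
I_d = C dV/dt = (3.718×10^-11)(33.4)(1160)(-0.8061) = -1.16×10^-6 A.

-1.16×10^-6 A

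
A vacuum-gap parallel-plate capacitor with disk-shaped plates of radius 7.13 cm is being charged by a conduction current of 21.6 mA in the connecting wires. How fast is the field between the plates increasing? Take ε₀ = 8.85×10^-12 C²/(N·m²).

1.53×10^11 V/(m·s)

By continuity, I_d in the gap equals the 21.6 mA flowing in the wire.
Inverting I_d = ε₀ A dE/dt gives dE/dt = 0.0216 / (8.85×10^-12 · 0.01597) = 1.53×10^11 V/(m·s).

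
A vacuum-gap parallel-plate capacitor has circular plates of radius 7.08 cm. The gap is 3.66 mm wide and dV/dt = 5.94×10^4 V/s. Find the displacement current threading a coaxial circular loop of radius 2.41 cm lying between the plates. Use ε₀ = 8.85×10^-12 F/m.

With E = V/d, dE/dt = 1.623×10^7 V/(m·s) and πR² = 0.01575 m², giving I_d = ε₀ πR² dE/dt = 2.262×10^-6 A.
Through an area πr² the displacement current is I_d·(πr²/πR²) = I_d (r/R)² = 2.62×10^-7 A.

2.62×10^-7 A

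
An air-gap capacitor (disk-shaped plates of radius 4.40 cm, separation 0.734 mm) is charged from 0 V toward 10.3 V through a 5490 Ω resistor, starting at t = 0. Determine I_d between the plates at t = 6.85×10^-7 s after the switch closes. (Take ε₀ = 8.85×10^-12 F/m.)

3.42×10^-4 A

C = ε₀A/d = (8.85×10^-12)(6.082×10^-3)/(7.34×10^-4) = 7.333×10^-11 F, so τ = RC = 4.026×10^-7 s.
The conduction current is I(t) = (V₀/R) e^(−t/τ), and the displacement current between the plates equals it.
t/τ = 1.701; I_d = (10.3/5490) · e^(−1.701) = (1.876×10^-3)(0.1825) = 3.42×10^-4 A.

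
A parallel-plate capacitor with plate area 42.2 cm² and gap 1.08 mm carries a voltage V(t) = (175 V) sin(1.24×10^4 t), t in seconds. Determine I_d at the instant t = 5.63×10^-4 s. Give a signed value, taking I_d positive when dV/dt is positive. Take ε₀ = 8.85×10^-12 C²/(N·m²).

5.75×10^-5 A

dV/dt = (175)(1.24×10^4)·cos(6.9812) = 1.662×10^6 V/s.
I_d = C dV/dt with C = ε₀A/d = (8.85×10^-12)(4.22×10^-3)/(1.08×10^-3) = 3.458×10^-11 F, so I_d = (3.458×10^-11)(1.662×10^6) = 5.75×10^-5 A.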